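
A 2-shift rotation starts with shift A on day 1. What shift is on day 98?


Shifts: A, B
Start: A (index 0)
Day 98: (0 + 98 - 1) mod 2
= 97 mod 2
= 1
Index 1 → shift B

Shift B


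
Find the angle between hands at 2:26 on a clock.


Hour hand = 2×30 + 26×0.5 = 73.0°
Minute hand = 26×6 = 156°
Difference = |73.0 - 156| = 83.0°

83.0°


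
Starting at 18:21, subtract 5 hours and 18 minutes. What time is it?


Start: 1101 minutes from midnight
Subtract: 318 minutes
Remaining: 1101 - 318 = 783
Hours: 13, Minutes: 3

13:03


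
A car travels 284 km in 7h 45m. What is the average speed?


Distance: 284 km
Time: 7h 45m = 465 min = 465/60 = 31/4 hours
Speed = 284 ÷ (31/4) = 284 × 4 / 31 = 1136/31 ≈ 36.6 km/h

36.6 km/h


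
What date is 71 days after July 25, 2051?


Start: July 25, 2051
Add 71 days
July 25 → August 1: 31 - 25 + 1 = 7 days (71 - 7 = 64 left)
August 1 → September 1: 31 - 1 + 1 = 31 days (64 - 31 = 33 left)
September 1 → October 1: 30 - 1 + 1 = 30 days (33 - 30 = 3 left)
October 1 + 3 = October 4, 2051

October 4, 2051


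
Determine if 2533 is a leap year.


No

Rules: divisible by 4 AND (not by 100 OR by 400)
2533 ÷ 4 = 633 remainder 1 → not divisible by 4
Not divisible by 4 → not a leap year


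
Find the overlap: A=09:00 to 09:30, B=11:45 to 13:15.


Meeting A: 540-570 (in minutes from midnight)
Meeting B: 705-795
Overlap start = max(540, 705) = 705
Overlap end = min(570, 795) = 570
Overlap = max(0, 570 - 705) = 0 min

0 minutes


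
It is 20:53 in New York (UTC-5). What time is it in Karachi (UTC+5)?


Time difference = UTC+5 - UTC-5 = +10 hours
New hour = (20 + 10) mod 24
= 30 mod 24 = 6
Minutes unchanged → 06:53; 30 ≥ 24 → next day

06:53 (next day)


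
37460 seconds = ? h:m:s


10h 24m 20s

Hours: 37460 ÷ 3600 = 10 remainder 1460
Minutes: 1460 ÷ 60 = 24 remainder 20
Seconds: 20


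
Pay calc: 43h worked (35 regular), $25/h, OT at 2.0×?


$1275.00

Regular: 35h × $25 = $875.00
Overtime: 43 - 35 = 8h
OT pay: 8h × $25 × 2.0 = $400.00
Total = $875.00 + $400.00 = $1275.00


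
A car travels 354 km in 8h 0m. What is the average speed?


44.3 km/h

Distance: 354 km
Time: 8 hours
Speed = 354 / 8 ≈ 44.3 km/h


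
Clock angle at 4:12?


54.0°

Hour hand = 4×30 + 12×0.5 = 126.0°
Minute hand = 12×6 = 72°
Difference = |126.0 - 72| = 54.0°


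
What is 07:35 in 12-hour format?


7:35 AM

Hour: 7
7 < 12 → AM


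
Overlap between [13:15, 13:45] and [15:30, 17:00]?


0 minutes

Meeting A: 795-825 (in minutes from midnight)
Meeting B: 930-1020
Overlap start = max(795, 930) = 930
Overlap end = min(825, 1020) = 825
Overlap = max(0, 825 - 930) = 0 min


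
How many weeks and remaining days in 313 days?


Weeks: 313 ÷ 7 = 44 remainder 5

44 weeks 5 days


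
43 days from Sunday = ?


Start: Sunday (index 6)
(6 + 43) mod 7
= 49 mod 7
= 0
Index 0 → Monday

Monday


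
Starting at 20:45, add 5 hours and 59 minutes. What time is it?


02:44 (next day)

Start: 1245 minutes from midnight
Add: 359 minutes
Total: 1604 minutes
Hours: 1604 ÷ 60 = 26 remainder 44
26 ≥ 24 → 26 - 24 = 2 (next day)


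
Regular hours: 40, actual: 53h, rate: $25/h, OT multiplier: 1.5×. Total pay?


Regular: 40h × $25 = $1000.00
Overtime: 53 - 40 = 13h
OT pay: 13h × $25 × 1.5 = $487.50
Total = $1000.00 + $487.50 = $1487.50

$1487.50


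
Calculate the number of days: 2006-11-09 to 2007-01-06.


From November 9, 2006 to January 6, 2007
Rest of November 2006: 30 - 9 = 21
Full months: December 31
Days into January 2007: 6
Total = 21 + 31 + 6 = 58 days

58 days


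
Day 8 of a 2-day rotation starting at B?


Shift A

Shifts: A, B
Start: B (index 1)
Day 8: (1 + 8 - 1) mod 2
= 8 mod 2
= 0
Index 0 → shift A


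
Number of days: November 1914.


Month: November (month 11)
November has 30 days

30 days


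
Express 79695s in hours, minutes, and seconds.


Hours: 79695 ÷ 3600 = 22 remainder 495
Minutes: 495 ÷ 60 = 8 remainder 15
Seconds: 15

22h 8m 15s


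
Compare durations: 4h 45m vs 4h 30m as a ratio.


Duration 1: 285 minutes
Duration 2: 270 minutes
Ratio = 285:270
GCD = 15
Simplified = 19:18
As a decimal: 19/18 ≈ 1.06

19:18 (1.06)


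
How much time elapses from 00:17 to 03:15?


2h 58m

End time in minutes: 3×60 + 15 = 195
Start time in minutes: 0×60 + 17 = 17
Difference = 195 - 17 = 178 minutes
= 2 hours 58 minutes


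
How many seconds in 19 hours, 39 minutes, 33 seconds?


Hours: 19 × 3600 = 68400
Minutes: 39 × 60 = 2340
Seconds: 33
Total = 68400 + 2340 + 33 = 70773

70773 seconds


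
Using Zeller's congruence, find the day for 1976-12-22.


Zeller's congruence:
q=22, m=12, k=76, j=19
h = (22 + ⌊13×13/5⌋ + 76 + ⌊76/4⌋ + ⌊19/4⌋ - 2×19) mod 7
= (22 + 33 + 76 + 19 + 4 - 38) mod 7
= 116 mod 7 = 4
h=4 → Wednesday

Wednesday


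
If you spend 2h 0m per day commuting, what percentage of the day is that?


Time: 120 minutes
Day: 1440 minutes
Percentage = (120/1440) × 100 ≈ 8.3%

8.3%


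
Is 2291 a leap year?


No

Rules: divisible by 4 AND (not by 100 OR by 400)
2291 ÷ 4 = 572 remainder 3 → not divisible by 4
Not divisible by 4 → not a leap year


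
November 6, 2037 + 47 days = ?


Start: November 6, 2037
Add 47 days
November 6 → December 1: 30 - 6 + 1 = 25 days (47 - 25 = 22 left)
December 1 + 22 = December 23, 2037

December 23, 2037


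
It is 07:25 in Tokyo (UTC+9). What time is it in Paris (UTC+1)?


Time difference = UTC+1 - UTC+9 = -8 hours
New hour = (7 -8) mod 24
= -1 mod 24 = 23
Minutes unchanged → 23:25; -1 < 0 → previous day

23:25 (previous day)


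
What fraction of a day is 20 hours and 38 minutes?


Total minutes: 20×60 + 38 = 1238
Day = 24×60 = 1440 minutes
Fraction = 1238/1440 ≈ 0.8597
As a percentage: 1238/1440 × 100 ≈ 85.97%

0.8597 (85.97%)


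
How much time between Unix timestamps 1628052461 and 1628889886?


837425 seconds (232.6 hours / 9.69 days)

Difference = 1628889886 - 1628052461 = 837425 seconds
In hours: 837425 / 3600 ≈ 232.6
In days: 837425 / 86400 ≈ 9.69


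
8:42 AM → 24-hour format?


Input: 8:42 AM
AM hour stays: 8

08:42


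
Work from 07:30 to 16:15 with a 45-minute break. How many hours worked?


8h 0m (480 minutes)

Total time = (16×60+15) - (7×60+30)
= 975 - 450 = 525 min
Minus break: 525 - 45 = 480 min
= 8h 0m


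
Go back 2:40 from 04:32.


Start: 272 minutes from midnight
Subtract: 160 minutes
Remaining: 272 - 160 = 112
Hours: 1, Minutes: 52

01:52


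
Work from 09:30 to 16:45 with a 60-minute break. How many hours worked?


6h 15m (375 minutes)

Total time = (16×60+45) - (9×60+30)
= 1005 - 570 = 435 min
Minus break: 435 - 60 = 375 min
= 6h 15m


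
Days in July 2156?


Month: July (month 7)
July has 31 days

31 days


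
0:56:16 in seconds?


3376 seconds

Hours: 0 × 3600 = 0
Minutes: 56 × 60 = 3360
Seconds: 16
Total = 0 + 3360 + 16 = 3376


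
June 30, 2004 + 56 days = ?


Start: June 30, 2004
Add 56 days
June 30 → July 1: 30 - 30 + 1 = 1 days (56 - 1 = 55 left)
July 1 → August 1: 31 - 1 + 1 = 31 days (55 - 31 = 24 left)
August 1 + 24 = August 25, 2004

August 25, 2004


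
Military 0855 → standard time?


Hour: 8
8 < 12 → AM

8:55 AM


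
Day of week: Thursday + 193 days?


Monday

Start: Thursday (index 3)
(3 + 193) mod 7
= 196 mod 7
= 0
Index 0 → Monday


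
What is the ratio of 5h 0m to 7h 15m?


20:29 (0.69)

Duration 1: 300 minutes
Duration 2: 435 minutes
Ratio = 300:435
GCD = 15
Simplified = 20:29
As a decimal: 20/29 ≈ 0.69


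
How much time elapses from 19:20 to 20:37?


End time in minutes: 20×60 + 37 = 1237
Start time in minutes: 19×60 + 20 = 1160
Difference = 1237 - 1160 = 77 minutes
= 1 hours 17 minutes

1h 17m


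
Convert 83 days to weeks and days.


11 weeks 6 days

Weeks: 83 ÷ 7 = 11 remainder 6


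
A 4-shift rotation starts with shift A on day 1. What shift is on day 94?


Shift B

Shifts: A, B, C, D
Start: A (index 0)
Day 94: (0 + 94 - 1) mod 4
= 93 mod 4
= 1
Index 1 → shift B


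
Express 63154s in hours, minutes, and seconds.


Hours: 63154 ÷ 3600 = 17 remainder 1954
Minutes: 1954 ÷ 60 = 32 remainder 34
Seconds: 34

17h 32m 34s


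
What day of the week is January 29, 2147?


Zeller's congruence:
q=29, m=13, k=46, j=21
h = (29 + ⌊13×14/5⌋ + 46 + ⌊46/4⌋ + ⌊21/4⌋ - 2×21) mod 7
= (29 + 36 + 46 + 11 + 5 - 42) mod 7
= 85 mod 7 = 1
h=1 → Sunday

Sunday


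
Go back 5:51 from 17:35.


Start: 1055 minutes from midnight
Subtract: 351 minutes
Remaining: 1055 - 351 = 704
Hours: 11, Minutes: 44

11:44


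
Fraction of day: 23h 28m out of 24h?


Total minutes: 23×60 + 28 = 1408
Day = 24×60 = 1440 minutes
Fraction = 1408/1440 ≈ 0.9778
As a percentage: 1408/1440 × 100 ≈ 97.78%

0.9778 (97.78%)


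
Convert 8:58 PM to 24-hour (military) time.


Input: 8:58 PM
PM: 8 + 12 = 20

20:58


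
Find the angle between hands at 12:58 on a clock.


Hour hand (12 ≡ 0 on the dial): 0×30 + 58×0.5 = 29.0°
Minute hand = 58×6 = 348°
Difference = |29.0 - 348| = 319.0°
Since > 180°: 360 - 319.0 = 41.0°

41.0°


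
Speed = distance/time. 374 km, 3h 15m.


Distance: 374 km
Time: 3h 15m = 195 min = 195/60 = 13/4 hours
Speed = 374 ÷ (13/4) = 374 × 4 / 13 = 1496/13 ≈ 115.1 km/h

115.1 km/h


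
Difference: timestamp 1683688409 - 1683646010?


Difference = 1683688409 - 1683646010 = 42399 seconds
In hours: 42399 / 3600 ≈ 11.8
In days: 42399 / 86400 ≈ 0.49

42399 seconds (11.8 hours / 0.49 days)


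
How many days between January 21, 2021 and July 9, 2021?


From January 21, 2021 to July 9, 2021
Rest of January 2021: 31 - 21 = 10
Full months: February 2021 28, March 31, April 30, May 31, June 30
Days into July 2021: 9
Total = 10 + 28 + 31 + 30 + 31 + 30 + 9 = 169 days

169 days


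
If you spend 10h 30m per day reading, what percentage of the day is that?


Time: 630 minutes
Day: 1440 minutes
Percentage = (630/1440) × 100 ≈ 43.8%

43.8%


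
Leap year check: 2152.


Rules: divisible by 4 AND (not by 100 OR by 400)
2152 ÷ 4 = 538 exactly → divisible by 4
2152 ÷ 100 = 21 remainder 52 → not divisible by 100
Divisible by 4 but not by 100 → leap year

Yes


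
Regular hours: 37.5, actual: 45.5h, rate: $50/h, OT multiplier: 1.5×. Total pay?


$2475.00

Regular: 37.5h × $50 = $1875.00
Overtime: 45.5 - 37.5 = 8.0h
OT pay: 8.0h × $50 × 1.5 = $600.00
Total = $1875.00 + $600.00 = $2475.00


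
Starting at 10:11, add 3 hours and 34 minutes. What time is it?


Start: 611 minutes from midnight
Add: 214 minutes
Total: 825 minutes
Hours: 825 ÷ 60 = 13 remainder 45

13:45


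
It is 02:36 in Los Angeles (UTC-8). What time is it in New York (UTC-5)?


Time difference = UTC-5 - UTC-8 = +3 hours
New hour = (2 + 3) mod 24
= 5 mod 24 = 5
Minutes unchanged → 05:36

05:36


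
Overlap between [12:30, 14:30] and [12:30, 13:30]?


60 minutes

Meeting A: 750-870 (in minutes from midnight)
Meeting B: 750-810
Overlap start = max(750, 750) = 750
Overlap end = min(870, 810) = 810
Overlap = max(0, 810 - 750) = 60 min


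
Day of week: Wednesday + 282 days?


Friday

Start: Wednesday (index 2)
(2 + 282) mod 7
= 284 mod 7
= 4
Index 4 → Friday


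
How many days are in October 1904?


Month: October (month 10)
October has 31 days

31 days


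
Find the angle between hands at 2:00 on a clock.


Hour hand = 2×30 + 0×0.5 = 60.0°
Minute hand = 0×6 = 0°
Difference = |60.0 - 0| = 60.0°

60.0°


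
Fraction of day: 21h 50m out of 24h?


Total minutes: 21×60 + 50 = 1310
Day = 24×60 = 1440 minutes
Fraction = 1310/1440 ≈ 0.9097
As a percentage: 1310/1440 × 100 ≈ 90.97%

0.9097 (90.97%)


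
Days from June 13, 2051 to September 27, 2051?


From June 13, 2051 to September 27, 2051
Rest of June 2051: 30 - 13 = 17
Full months: July 31, August 31
Days into September 2051: 27
Total = 17 + 31 + 31 + 27 = 106 days

106 days


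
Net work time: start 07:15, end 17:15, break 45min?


9h 15m (555 minutes)

Total time = (17×60+15) - (7×60+15)
= 1035 - 435 = 600 min
Minus break: 600 - 45 = 555 min
= 9h 15m


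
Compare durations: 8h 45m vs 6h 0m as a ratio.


35:24 (1.46)

Duration 1: 525 minutes
Duration 2: 360 minutes
Ratio = 525:360
GCD = 15
Simplified = 35:24
As a decimal: 35/24 ≈ 1.46


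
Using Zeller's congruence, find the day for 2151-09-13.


Monday

Zeller's congruence:
q=13, m=9, k=51, j=21
h = (13 + ⌊13×10/5⌋ + 51 + ⌊51/4⌋ + ⌊21/4⌋ - 2×21) mod 7
= (13 + 26 + 51 + 12 + 5 - 42) mod 7
= 65 mod 7 = 2
h=2 → Monday


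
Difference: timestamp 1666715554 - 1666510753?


Difference = 1666715554 - 1666510753 = 204801 seconds
In hours: 204801 / 3600 ≈ 56.9
In days: 204801 / 86400 ≈ 2.37

204801 seconds (56.9 hours / 2.37 days)


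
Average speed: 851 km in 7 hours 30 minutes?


113.5 km/h

Distance: 851 km
Time: 7h 30m = 450 min = 450/60 = 15/2 hours
Speed = 851 ÷ (15/2) = 851 × 2 / 15 = 1702/15 ≈ 113.5 km/h


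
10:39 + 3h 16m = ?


Start: 639 minutes from midnight
Add: 196 minutes
Total: 835 minutes
Hours: 835 ÷ 60 = 13 remainder 55

13:55


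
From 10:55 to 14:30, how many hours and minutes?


3h 35m

End time in minutes: 14×60 + 30 = 870
Start time in minutes: 10×60 + 55 = 655
Difference = 870 - 655 = 215 minutes
= 3 hours 35 minutes


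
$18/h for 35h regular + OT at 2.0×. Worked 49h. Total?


$1134.00

Regular: 35h × $18 = $630.00
Overtime: 49 - 35 = 14h
OT pay: 14h × $18 × 2.0 = $504.00
Total = $630.00 + $504.00 = $1134.00


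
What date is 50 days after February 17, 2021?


Start: February 17, 2021
Add 50 days
February 17 → March 1: 28 - 17 + 1 = 12 days (50 - 12 = 38 left)
March 1 → April 1: 31 - 1 + 1 = 31 days (38 - 31 = 7 left)
April 1 + 7 = April 8, 2021

April 8, 2021


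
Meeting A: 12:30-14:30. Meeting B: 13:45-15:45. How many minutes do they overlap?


Meeting A: 750-870 (in minutes from midnight)
Meeting B: 825-945
Overlap start = max(750, 825) = 825
Overlap end = min(870, 945) = 870
Overlap = max(0, 870 - 825) = 45 min

45 minutes


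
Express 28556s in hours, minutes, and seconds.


7h 55m 56s

Hours: 28556 ÷ 3600 = 7 remainder 3356
Minutes: 3356 ÷ 60 = 55 remainder 56
Seconds: 56


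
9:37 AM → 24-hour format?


09:37

Input: 9:37 AM
AM hour stays: 9


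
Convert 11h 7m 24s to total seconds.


Hours: 11 × 3600 = 39600
Minutes: 7 × 60 = 420
Seconds: 24
Total = 39600 + 420 + 24 = 40044

40044 seconds


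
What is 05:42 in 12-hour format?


Hour: 5
5 < 12 → AM

5:42 AM


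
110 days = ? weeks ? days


15 weeks 5 days

Weeks: 110 ÷ 7 = 15 remainder 5


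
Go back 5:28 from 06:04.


Start: 364 minutes from midnight
Subtract: 328 minutes
Remaining: 364 - 328 = 36
Hours: 0, Minutes: 36

00:36


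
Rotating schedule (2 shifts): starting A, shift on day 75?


Shifts: A, B
Start: A (index 0)
Day 75: (0 + 75 - 1) mod 2
= 74 mod 2
= 0
Index 0 → shift A

Shift A


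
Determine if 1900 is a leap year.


Rules: divisible by 4 AND (not by 100 OR by 400)
1900 ÷ 4 = 475 exactly → divisible by 4
1900 ÷ 100 = 19 exactly → divisible by 100
1900 ÷ 400 = 4 remainder 300 → not divisible by 400
Divisible by 100 but not by 400 → not a leap year

No


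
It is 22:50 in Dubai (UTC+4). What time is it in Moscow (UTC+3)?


Time difference = UTC+3 - UTC+4 = -1 hours
New hour = (22 -1) mod 24
= 21 mod 24 = 21
Minutes unchanged → 21:50

21:50


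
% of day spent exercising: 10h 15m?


Time: 615 minutes
Day: 1440 minutes
Percentage = (615/1440) × 100 ≈ 42.7%

42.7%


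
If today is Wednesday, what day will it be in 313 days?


Monday

Start: Wednesday (index 2)
(2 + 313) mod 7
= 315 mod 7
= 0
Index 0 → Monday


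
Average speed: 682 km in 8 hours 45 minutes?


Distance: 682 km
Time: 8h 45m = 525 min = 525/60 = 35/4 hours
Speed = 682 ÷ (35/4) = 682 × 4 / 35 = 2728/35 ≈ 77.9 km/h

77.9 km/h


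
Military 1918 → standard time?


7:18 PM

Hour: 19
19 - 12 = 7 → PM


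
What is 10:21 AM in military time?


10:21

Input: 10:21 AM
AM hour stays: 10


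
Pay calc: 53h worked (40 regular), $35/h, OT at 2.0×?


Regular: 40h × $35 = $1400.00
Overtime: 53 - 40 = 13h
OT pay: 13h × $35 × 2.0 = $910.00
Total = $1400.00 + $910.00 = $2310.00

$2310.00


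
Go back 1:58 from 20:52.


18:54

Start: 1252 minutes from midnight
Subtract: 118 minutes
Remaining: 1252 - 118 = 1134
Hours: 18, Minutes: 54


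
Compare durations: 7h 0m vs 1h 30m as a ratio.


Duration 1: 420 minutes
Duration 2: 90 minutes
Ratio = 420:90
GCD = 30
Simplified = 14:3
As a decimal: 14/3 ≈ 4.67

14:3 (4.67)


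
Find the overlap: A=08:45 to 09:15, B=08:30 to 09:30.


30 minutes

Meeting A: 525-555 (in minutes from midnight)
Meeting B: 510-570
Overlap start = max(525, 510) = 525
Overlap end = min(555, 570) = 555
Overlap = max(0, 555 - 525) = 30 min


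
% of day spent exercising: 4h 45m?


19.8%

Time: 285 minutes
Day: 1440 minutes
Percentage = (285/1440) × 100 ≈ 19.8%


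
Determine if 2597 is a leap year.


No

Rules: divisible by 4 AND (not by 100 OR by 400)
2597 ÷ 4 = 649 remainder 1 → not divisible by 4
Not divisible by 4 → not a leap year


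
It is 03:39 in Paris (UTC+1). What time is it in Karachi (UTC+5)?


07:39

Time difference = UTC+5 - UTC+1 = +4 hours
New hour = (3 + 4) mod 24
= 7 mod 24 = 7
Minutes unchanged → 07:39


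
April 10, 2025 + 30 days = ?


May 10, 2025

Start: April 10, 2025
Add 30 days
April 10 → May 1: 30 - 10 + 1 = 21 days (30 - 21 = 9 left)
May 1 + 9 = May 10, 2025


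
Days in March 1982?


Month: March (month 3)
March has 31 days

31 days


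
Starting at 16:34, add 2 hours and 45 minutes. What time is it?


Start: 994 minutes from midnight
Add: 165 minutes
Total: 1159 minutes
Hours: 1159 ÷ 60 = 19 remainder 19

19:19


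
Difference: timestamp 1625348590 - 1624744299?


Difference = 1625348590 - 1624744299 = 604291 seconds
In hours: 604291 / 3600 ≈ 167.9
In days: 604291 / 86400 ≈ 6.99

604291 seconds (167.9 hours / 6.99 days)


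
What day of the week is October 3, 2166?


Friday

Zeller's congruence:
q=3, m=10, k=66, j=21
h = (3 + ⌊13×11/5⌋ + 66 + ⌊66/4⌋ + ⌊21/4⌋ - 2×21) mod 7
= (3 + 28 + 66 + 16 + 5 - 42) mod 7
= 76 mod 7 = 6
h=6 → Friday


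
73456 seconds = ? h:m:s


20h 24m 16s

Hours: 73456 ÷ 3600 = 20 remainder 1456
Minutes: 1456 ÷ 60 = 24 remainder 16
Seconds: 16


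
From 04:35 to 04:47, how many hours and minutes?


0h 12m

End time in minutes: 4×60 + 47 = 287
Start time in minutes: 4×60 + 35 = 275
Difference = 287 - 275 = 12 minutes
= 0 hours 12 minutes


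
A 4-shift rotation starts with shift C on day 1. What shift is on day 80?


Shift B

Shifts: A, B, C, D
Start: C (index 2)
Day 80: (2 + 80 - 1) mod 4
= 81 mod 4
= 1
Index 1 → shift B


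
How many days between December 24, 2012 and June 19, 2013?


From December 24, 2012 to June 19, 2013
Rest of December 2012: 31 - 24 = 7
Full months: January 31, February 2013 28, March 31, April 30, May 31
Days into June 2013: 19
Total = 7 + 31 + 28 + 31 + 30 + 31 + 19 = 177 days

177 days


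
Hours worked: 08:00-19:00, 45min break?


Total time = (19×60+0) - (8×60+0)
= 1140 - 480 = 660 min
Minus break: 660 - 45 = 615 min
= 10h 15m

10h 15m (615 minutes)


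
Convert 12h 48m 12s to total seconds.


Hours: 12 × 3600 = 43200
Minutes: 48 × 60 = 2880
Seconds: 12
Total = 43200 + 2880 + 12 = 46092

46092 seconds


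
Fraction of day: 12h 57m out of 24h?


Total minutes: 12×60 + 57 = 777
Day = 24×60 = 1440 minutes
Fraction = 777/1440 ≈ 0.5396
As a percentage: 777/1440 × 100 ≈ 53.96%

0.5396 (53.96%)


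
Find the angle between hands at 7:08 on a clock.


166.0°

Hour hand = 7×30 + 8×0.5 = 214.0°
Minute hand = 8×6 = 48°
Difference = |214.0 - 48| = 166.0°


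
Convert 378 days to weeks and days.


54 weeks 0 days

Weeks: 378 ÷ 7 = 54 remainder 0


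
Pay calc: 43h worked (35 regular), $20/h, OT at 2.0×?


Regular: 35h × $20 = $700.00
Overtime: 43 - 35 = 8h
OT pay: 8h × $20 × 2.0 = $320.00
Total = $700.00 + $320.00 = $1020.00

$1020.00


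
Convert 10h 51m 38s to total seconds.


Hours: 10 × 3600 = 36000
Minutes: 51 × 60 = 3060
Seconds: 38
Total = 36000 + 3060 + 38 = 39098

39098 seconds


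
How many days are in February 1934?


Month: February (month 2)
February: 28 or 29 (leap year)
1934 leap year? No

28 days


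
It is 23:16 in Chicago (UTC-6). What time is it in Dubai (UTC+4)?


09:16 (next day)

Time difference = UTC+4 - UTC-6 = +10 hours
New hour = (23 + 10) mod 24
= 33 mod 24 = 9
Minutes unchanged → 09:16; 33 ≥ 24 → next day


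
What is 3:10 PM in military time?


15:10

Input: 3:10 PM
PM: 3 + 12 = 15


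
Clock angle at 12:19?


Hour hand (12 ≡ 0 on the dial): 0×30 + 19×0.5 = 9.5°
Minute hand = 19×6 = 114°
Difference = |9.5 - 114| = 104.5°

104.5°


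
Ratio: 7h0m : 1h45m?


Duration 1: 420 minutes
Duration 2: 105 minutes
Ratio = 420:105
GCD = 105
Simplified = 4:1
As a decimal: 4/1 = 4.00

4:1 (4.00)


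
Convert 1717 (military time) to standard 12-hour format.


5:17 PM

Hour: 17
17 - 12 = 5 → PM


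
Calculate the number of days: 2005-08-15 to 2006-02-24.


193 days

From August 15, 2005 to February 24, 2006
Rest of August 2005: 31 - 15 = 16
Full months: September 30, October 31, November 30, December 31, January 31
Days into February 2006: 24
Total = 16 + 30 + 31 + 30 + 31 + 31 + 24 = 193 days


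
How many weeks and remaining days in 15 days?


Weeks: 15 ÷ 7 = 2 remainder 1

2 weeks 1 days


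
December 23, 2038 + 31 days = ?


January 23, 2039

Start: December 23, 2038
Add 31 days
December 23 → January 1: 31 - 23 + 1 = 9 days (31 - 9 = 22 left)
January 1 + 22 = January 23, 2039


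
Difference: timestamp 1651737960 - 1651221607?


Difference = 1651737960 - 1651221607 = 516353 seconds
In hours: 516353 / 3600 ≈ 143.4
In days: 516353 / 86400 ≈ 5.98

516353 seconds (143.4 hours / 5.98 days)


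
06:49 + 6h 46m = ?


13:35

Start: 409 minutes from midnight
Add: 406 minutes
Total: 815 minutes
Hours: 815 ÷ 60 = 13 remainder 35


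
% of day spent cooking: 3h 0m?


Time: 180 minutes
Day: 1440 minutes
Percentage = (180/1440) × 100 = 12.5%

12.5%


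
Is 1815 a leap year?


Rules: divisible by 4 AND (not by 100 OR by 400)
1815 ÷ 4 = 453 remainder 3 → not divisible by 4
Not divisible by 4 → not a leap year

No


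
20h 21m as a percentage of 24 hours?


0.8479 (84.79%)

Total minutes: 20×60 + 21 = 1221
Day = 24×60 = 1440 minutes
Fraction = 1221/1440 ≈ 0.8479
As a percentage: 1221/1440 × 100 ≈ 84.79%


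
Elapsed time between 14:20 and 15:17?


0h 57m

End time in minutes: 15×60 + 17 = 917
Start time in minutes: 14×60 + 20 = 860
Difference = 917 - 860 = 57 minutes
= 0 hours 57 minutes


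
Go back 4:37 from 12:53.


08:16

Start: 773 minutes from midnight
Subtract: 277 minutes
Remaining: 773 - 277 = 496
Hours: 8, Minutes: 16


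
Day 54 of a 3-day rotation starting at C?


Shifts: A, B, C
Start: C (index 2)
Day 54: (2 + 54 - 1) mod 3
= 55 mod 3
= 1
Index 1 → shift B

Shift B


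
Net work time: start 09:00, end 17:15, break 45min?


Total time = (17×60+15) - (9×60+0)
= 1035 - 540 = 495 min
Minus break: 495 - 45 = 450 min
= 7h 30m

7h 30m (450 minutes)


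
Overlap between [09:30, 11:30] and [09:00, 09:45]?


Meeting A: 570-690 (in minutes from midnight)
Meeting B: 540-585
Overlap start = max(570, 540) = 570
Overlap end = min(690, 585) = 585
Overlap = max(0, 585 - 570) = 15 min

15 minutes


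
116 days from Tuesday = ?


Start: Tuesday (index 1)
(1 + 116) mod 7
= 117 mod 7
= 5
Index 5 → Saturday

Saturday


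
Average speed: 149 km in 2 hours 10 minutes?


Distance: 149 km
Time: 2h 10m = 130 min = 130/60 = 13/6 hours
Speed = 149 ÷ (13/6) = 149 × 6 / 13 = 894/13 ≈ 68.8 km/h

68.8 km/h


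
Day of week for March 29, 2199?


Friday

Zeller's congruence:
q=29, m=3, k=99, j=21
h = (29 + ⌊13×4/5⌋ + 99 + ⌊99/4⌋ + ⌊21/4⌋ - 2×21) mod 7
= (29 + 10 + 99 + 24 + 5 - 42) mod 7
= 125 mod 7 = 6
h=6 → Friday


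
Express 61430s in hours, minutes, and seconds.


Hours: 61430 ÷ 3600 = 17 remainder 230
Minutes: 230 ÷ 60 = 3 remainder 50
Seconds: 50

17h 3m 50s


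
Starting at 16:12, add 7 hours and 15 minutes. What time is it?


23:27

Start: 972 minutes from midnight
Add: 435 minutes
Total: 1407 minutes
Hours: 1407 ÷ 60 = 23 remainder 27


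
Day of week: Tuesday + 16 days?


Start: Tuesday (index 1)
(1 + 16) mod 7
= 17 mod 7
= 3
Index 3 → Thursday

Thursday


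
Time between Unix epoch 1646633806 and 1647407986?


774180 seconds (215.1 hours / 8.96 days)

Difference = 1647407986 - 1646633806 = 774180 seconds
In hours: 774180 / 3600 ≈ 215.1
In days: 774180 / 86400 ≈ 8.96


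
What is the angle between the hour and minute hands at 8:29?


Hour hand = 8×30 + 29×0.5 = 254.5°
Minute hand = 29×6 = 174°
Difference = |254.5 - 174| = 80.5°

80.5°


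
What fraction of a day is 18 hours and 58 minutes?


Total minutes: 18×60 + 58 = 1138
Day = 24×60 = 1440 minutes
Fraction = 1138/1440 ≈ 0.7903
As a percentage: 1138/1440 × 100 ≈ 79.03%

0.7903 (79.03%)


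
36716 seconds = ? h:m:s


Hours: 36716 ÷ 3600 = 10 remainder 716
Minutes: 716 ÷ 60 = 11 remainder 56
Seconds: 56

10h 11m 56s


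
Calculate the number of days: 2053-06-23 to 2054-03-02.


From June 23, 2053 to March 2, 2054
Rest of June 2053: 30 - 23 = 7
Full months: July 31, August 31, September 30, October 31, November 30, December 31, January 31, February 2054 28
Days into March 2054: 2
Total = 7 + 31 + 31 + 30 + 31 + 30 + 31 + 31 + 28 + 2 = 252 days

252 days


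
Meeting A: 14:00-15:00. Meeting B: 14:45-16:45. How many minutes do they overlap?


Meeting A: 840-900 (in minutes from midnight)
Meeting B: 885-1005
Overlap start = max(840, 885) = 885
Overlap end = min(900, 1005) = 900
Overlap = max(0, 900 - 885) = 15 min

15 minutes


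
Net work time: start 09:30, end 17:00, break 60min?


Total time = (17×60+0) - (9×60+30)
= 1020 - 570 = 450 min
Minus break: 450 - 60 = 390 min
= 6h 30m

6h 30m (390 minutes)


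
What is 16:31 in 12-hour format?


Hour: 16
16 - 12 = 4 → PM

4:31 PM


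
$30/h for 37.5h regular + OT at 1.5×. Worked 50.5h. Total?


$1710.00

Regular: 37.5h × $30 = $1125.00
Overtime: 50.5 - 37.5 = 13.0h
OT pay: 13.0h × $30 × 1.5 = $585.00
Total = $1125.00 + $585.00 = $1710.00


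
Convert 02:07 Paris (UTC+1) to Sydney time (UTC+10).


11:07

Time difference = UTC+10 - UTC+1 = +9 hours
New hour = (2 + 9) mod 24
= 11 mod 24 = 11
Minutes unchanged → 11:07


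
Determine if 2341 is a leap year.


No

Rules: divisible by 4 AND (not by 100 OR by 400)
2341 ÷ 4 = 585 remainder 1 → not divisible by 4
Not divisible by 4 → not a leap year


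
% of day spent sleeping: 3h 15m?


13.5%

Time: 195 minutes
Day: 1440 minutes
Percentage = (195/1440) × 100 ≈ 13.5%


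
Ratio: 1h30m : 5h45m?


Duration 1: 90 minutes
Duration 2: 345 minutes
Ratio = 90:345
GCD = 15
Simplified = 6:23
As a decimal: 6/23 ≈ 0.26

6:23 (0.26)


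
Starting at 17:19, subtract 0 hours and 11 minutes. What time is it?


Start: 1039 minutes from midnight
Subtract: 11 minutes
Remaining: 1039 - 11 = 1028
Hours: 17, Minutes: 8

17:08


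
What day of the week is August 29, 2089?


Monday

Zeller's congruence:
q=29, m=8, k=89, j=20
h = (29 + ⌊13×9/5⌋ + 89 + ⌊89/4⌋ + ⌊20/4⌋ - 2×20) mod 7
= (29 + 23 + 89 + 22 + 5 - 40) mod 7
= 128 mod 7 = 2
h=2 → Monday


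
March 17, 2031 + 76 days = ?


Start: March 17, 2031
Add 76 days
March 17 → April 1: 31 - 17 + 1 = 15 days (76 - 15 = 61 left)
April 1 → May 1: 30 - 1 + 1 = 30 days (61 - 30 = 31 left)
May 1 → June 1: 31 - 1 + 1 = 31 days (31 - 31 = 0 left)
Land exactly on June 1, 2031

June 1, 2031


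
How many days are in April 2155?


Month: April (month 4)
April has 30 days

30 days


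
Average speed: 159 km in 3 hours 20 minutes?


47.7 km/h

Distance: 159 km
Time: 3h 20m = 200 min = 200/60 = 10/3 hours
Speed = 159 ÷ (10/3) = 159 × 3 / 10 = 477/10 = 47.7 km/h


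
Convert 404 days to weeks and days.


Weeks: 404 ÷ 7 = 57 remainder 5

57 weeks 5 days


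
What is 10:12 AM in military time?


Input: 10:12 AM
AM hour stays: 10

10:12


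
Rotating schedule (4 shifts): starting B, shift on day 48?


Shift A

Shifts: A, B, C, D
Start: B (index 1)
Day 48: (1 + 48 - 1) mod 4
= 48 mod 4
= 0
Index 0 → shift A


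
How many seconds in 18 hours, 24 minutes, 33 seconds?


66273 seconds

Hours: 18 × 3600 = 64800
Minutes: 24 × 60 = 1440
Seconds: 33
Total = 64800 + 1440 + 33 = 66273


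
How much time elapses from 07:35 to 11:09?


End time in minutes: 11×60 + 9 = 669
Start time in minutes: 7×60 + 35 = 455
Difference = 669 - 455 = 214 minutes
= 3 hours 34 minutes

3h 34m


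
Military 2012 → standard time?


8:12 PM

Hour: 20
20 - 12 = 8 → PM


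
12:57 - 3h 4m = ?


Start: 777 minutes from midnight
Subtract: 184 minutes
Remaining: 777 - 184 = 593
Hours: 9, Minutes: 53

09:53


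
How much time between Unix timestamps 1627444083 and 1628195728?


751645 seconds (208.8 hours / 8.70 days)

Difference = 1628195728 - 1627444083 = 751645 seconds
In hours: 751645 / 3600 ≈ 208.8
In days: 751645 / 86400 ≈ 8.70


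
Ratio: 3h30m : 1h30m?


7:3 (2.33)

Duration 1: 210 minutes
Duration 2: 90 minutes
Ratio = 210:90
GCD = 30
Simplified = 7:3
As a decimal: 7/3 ≈ 2.33


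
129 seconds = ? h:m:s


0h 2m 9s

Hours: 129 ÷ 3600 = 0 remainder 129
Minutes: 129 ÷ 60 = 2 remainder 9
Seconds: 9


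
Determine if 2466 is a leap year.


No

Rules: divisible by 4 AND (not by 100 OR by 400)
2466 ÷ 4 = 616 remainder 2 → not divisible by 4
Not divisible by 4 → not a leap year


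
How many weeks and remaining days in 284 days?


Weeks: 284 ÷ 7 = 40 remainder 4

40 weeks 4 days


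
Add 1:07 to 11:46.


Start: 706 minutes from midnight
Add: 67 minutes
Total: 773 minutes
Hours: 773 ÷ 60 = 12 remainder 53

12:53


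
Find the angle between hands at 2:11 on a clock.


Hour hand = 2×30 + 11×0.5 = 65.5°
Minute hand = 11×6 = 66°
Difference = |65.5 - 66| = 0.5°

0.5°


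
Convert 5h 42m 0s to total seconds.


Hours: 5 × 3600 = 18000
Minutes: 42 × 60 = 2520
Seconds: 0
Total = 18000 + 2520 + 0 = 20520

20520 seconds


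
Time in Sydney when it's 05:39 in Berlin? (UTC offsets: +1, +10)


Time difference = UTC+10 - UTC+1 = +9 hours
New hour = (5 + 9) mod 24
= 14 mod 24 = 14
Minutes unchanged → 14:39

14:39


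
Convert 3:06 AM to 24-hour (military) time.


Input: 3:06 AM
AM hour stays: 3

03:06


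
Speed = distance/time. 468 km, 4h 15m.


Distance: 468 km
Time: 4h 15m = 255 min = 255/60 = 17/4 hours
Speed = 468 ÷ (17/4) = 468 × 4 / 17 = 1872/17 ≈ 110.1 km/h

110.1 km/h


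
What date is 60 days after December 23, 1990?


Start: December 23, 1990
Add 60 days
December 23 → January 1: 31 - 23 + 1 = 9 days (60 - 9 = 51 left)
January 1 → February 1: 31 - 1 + 1 = 31 days (51 - 31 = 20 left)
February 1 + 20 = February 21, 1991

February 21, 1991


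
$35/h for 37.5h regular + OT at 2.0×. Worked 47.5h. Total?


Regular: 37.5h × $35 = $1312.50
Overtime: 47.5 - 37.5 = 10.0h
OT pay: 10.0h × $35 × 2.0 = $700.00
Total = $1312.50 + $700.00 = $2012.50

$2012.50


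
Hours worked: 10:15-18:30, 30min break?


7h 45m (465 minutes)

Total time = (18×60+30) - (10×60+15)
= 1110 - 615 = 495 min
Minus break: 495 - 30 = 465 min
= 7h 45m


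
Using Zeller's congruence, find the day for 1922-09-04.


Zeller's congruence:
q=4, m=9, k=22, j=19
h = (4 + ⌊13×10/5⌋ + 22 + ⌊22/4⌋ + ⌊19/4⌋ - 2×19) mod 7
= (4 + 26 + 22 + 5 + 4 - 38) mod 7
= 23 mod 7 = 2
h=2 → Monday

Monday


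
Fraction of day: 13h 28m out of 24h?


Total minutes: 13×60 + 28 = 808
Day = 24×60 = 1440 minutes
Fraction = 808/1440 ≈ 0.5611
As a percentage: 808/1440 × 100 ≈ 56.11%

0.5611 (56.11%)


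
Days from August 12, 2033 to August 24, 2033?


From August 12, 2033 to August 24, 2033
Same month: 24 - 12 = 12 days

12 days


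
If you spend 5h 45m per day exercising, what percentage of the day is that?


Time: 345 minutes
Day: 1440 minutes
Percentage = (345/1440) × 100 ≈ 24.0%

24.0%


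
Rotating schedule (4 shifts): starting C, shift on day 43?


Shifts: A, B, C, D
Start: C (index 2)
Day 43: (2 + 43 - 1) mod 4
= 44 mod 4
= 0
Index 0 → shift A

Shift A


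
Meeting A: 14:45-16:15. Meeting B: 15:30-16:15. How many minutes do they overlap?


45 minutes

Meeting A: 885-975 (in minutes from midnight)
Meeting B: 930-975
Overlap start = max(885, 930) = 930
Overlap end = min(975, 975) = 975
Overlap = max(0, 975 - 930) = 45 min


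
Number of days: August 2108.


31 days

Month: August (month 8)
August has 31 days


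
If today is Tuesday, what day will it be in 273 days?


Start: Tuesday (index 1)
(1 + 273) mod 7
= 274 mod 7
= 1
Index 1 → Tuesday

Tuesday


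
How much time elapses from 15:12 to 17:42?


2h 30m

End time in minutes: 17×60 + 42 = 1062
Start time in minutes: 15×60 + 12 = 912
Difference = 1062 - 912 = 150 minutes
= 2 hours 30 minutes


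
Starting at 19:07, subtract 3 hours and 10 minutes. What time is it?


Start: 1147 minutes from midnight
Subtract: 190 minutes
Remaining: 1147 - 190 = 957
Hours: 15, Minutes: 57

15:57


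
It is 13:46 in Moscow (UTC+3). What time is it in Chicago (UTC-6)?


04:46

Time difference = UTC-6 - UTC+3 = -9 hours
New hour = (13 -9) mod 24
= 4 mod 24 = 4
Minutes unchanged → 04:46


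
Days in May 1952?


Month: May (month 5)
May has 31 days

31 days


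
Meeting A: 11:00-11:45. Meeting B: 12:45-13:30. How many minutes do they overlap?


0 minutes

Meeting A: 660-705 (in minutes from midnight)
Meeting B: 765-810
Overlap start = max(660, 765) = 765
Overlap end = min(705, 810) = 705
Overlap = max(0, 705 - 765) = 0 min


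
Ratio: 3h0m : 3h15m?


Duration 1: 180 minutes
Duration 2: 195 minutes
Ratio = 180:195
GCD = 15
Simplified = 12:13
As a decimal: 12/13 ≈ 0.92

12:13 (0.92)


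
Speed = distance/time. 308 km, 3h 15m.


Distance: 308 km
Time: 3h 15m = 195 min = 195/60 = 13/4 hours
Speed = 308 ÷ (13/4) = 308 × 4 / 13 = 1232/13 ≈ 94.8 km/h

94.8 km/h


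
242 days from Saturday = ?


Start: Saturday (index 5)
(5 + 242) mod 7
= 247 mod 7
= 2
Index 2 → Wednesday

Wednesday


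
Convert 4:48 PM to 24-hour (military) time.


16:48

Input: 4:48 PM
PM: 4 + 12 = 16


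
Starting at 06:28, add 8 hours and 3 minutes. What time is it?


Start: 388 minutes from midnight
Add: 483 minutes
Total: 871 minutes
Hours: 871 ÷ 60 = 14 remainder 31

14:31


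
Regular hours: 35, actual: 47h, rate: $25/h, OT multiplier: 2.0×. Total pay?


Regular: 35h × $25 = $875.00
Overtime: 47 - 35 = 12h
OT pay: 12h × $25 × 2.0 = $600.00
Total = $875.00 + $600.00 = $1475.00

$1475.00


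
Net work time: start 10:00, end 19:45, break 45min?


Total time = (19×60+45) - (10×60+0)
= 1185 - 600 = 585 min
Minus break: 585 - 45 = 540 min
= 9h 0m

9h 0m (540 minutes)


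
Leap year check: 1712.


Rules: divisible by 4 AND (not by 100 OR by 400)
1712 ÷ 4 = 428 exactly → divisible by 4
1712 ÷ 100 = 17 remainder 12 → not divisible by 100
Divisible by 4 but not by 100 → leap year

Yes


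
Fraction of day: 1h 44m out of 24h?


0.0722 (7.22%)

Total minutes: 1×60 + 44 = 104
Day = 24×60 = 1440 minutes
Fraction = 104/1440 ≈ 0.0722
As a percentage: 104/1440 × 100 ≈ 7.22%


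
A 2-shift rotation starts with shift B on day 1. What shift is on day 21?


Shifts: A, B
Start: B (index 1)
Day 21: (1 + 21 - 1) mod 2
= 21 mod 2
= 1
Index 1 → shift B

Shift B


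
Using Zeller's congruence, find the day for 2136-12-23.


Sunday

Zeller's congruence:
q=23, m=12, k=36, j=21
h = (23 + ⌊13×13/5⌋ + 36 + ⌊36/4⌋ + ⌊21/4⌋ - 2×21) mod 7
= (23 + 33 + 36 + 9 + 5 - 42) mod 7
= 64 mod 7 = 1
h=1 → Sunday


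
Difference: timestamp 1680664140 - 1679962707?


701433 seconds (194.8 hours / 8.12 days)

Difference = 1680664140 - 1679962707 = 701433 seconds
In hours: 701433 / 3600 ≈ 194.8
In days: 701433 / 86400 ≈ 8.12


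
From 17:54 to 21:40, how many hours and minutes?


3h 46m

End time in minutes: 21×60 + 40 = 1300
Start time in minutes: 17×60 + 54 = 1074
Difference = 1300 - 1074 = 226 minutes
= 3 hours 46 minutes


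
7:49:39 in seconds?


Hours: 7 × 3600 = 25200
Minutes: 49 × 60 = 2940
Seconds: 39
Total = 25200 + 2940 + 39 = 28179

28179 seconds


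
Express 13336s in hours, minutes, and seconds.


3h 42m 16s

Hours: 13336 ÷ 3600 = 3 remainder 2536
Minutes: 2536 ÷ 60 = 42 remainder 16
Seconds: 16


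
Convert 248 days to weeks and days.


35 weeks 3 days

Weeks: 248 ÷ 7 = 35 remainder 3


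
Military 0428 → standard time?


4:28 AM

Hour: 4
4 < 12 → AM


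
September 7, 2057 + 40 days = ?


Start: September 7, 2057
Add 40 days
September 7 → October 1: 30 - 7 + 1 = 24 days (40 - 24 = 16 left)
October 1 + 16 = October 17, 2057

October 17, 2057


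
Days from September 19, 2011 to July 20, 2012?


305 days

From September 19, 2011 to July 20, 2012
Rest of September 2011: 30 - 19 = 11
Full months: October 31, November 30, December 31, January 31, February 2012 29, March 31, April 30, May 31, June 30
Days into July 2012: 20
Total = 11 + 31 + 30 + 31 + 31 + 29 + 31 + 30 + 31 + 30 + 20 = 305 days


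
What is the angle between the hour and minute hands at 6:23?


Hour hand = 6×30 + 23×0.5 = 191.5°
Minute hand = 23×6 = 138°
Difference = |191.5 - 138| = 53.5°

53.5°


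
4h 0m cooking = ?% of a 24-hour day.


Time: 240 minutes
Day: 1440 minutes
Percentage = (240/1440) × 100 ≈ 16.7%

16.7%


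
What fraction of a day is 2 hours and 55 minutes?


0.1215 (12.15%)

Total minutes: 2×60 + 55 = 175
Day = 24×60 = 1440 minutes
Fraction = 175/1440 ≈ 0.1215
As a percentage: 175/1440 × 100 ≈ 12.15%


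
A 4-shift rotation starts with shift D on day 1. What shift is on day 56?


Shifts: A, B, C, D
Start: D (index 3)
Day 56: (3 + 56 - 1) mod 4
= 58 mod 4
= 2
Index 2 → shift C

Shift C


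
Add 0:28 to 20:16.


Start: 1216 minutes from midnight
Add: 28 minutes
Total: 1244 minutes
Hours: 1244 ÷ 60 = 20 remainder 44

20:44


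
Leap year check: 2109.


Rules: divisible by 4 AND (not by 100 OR by 400)
2109 ÷ 4 = 527 remainder 1 → not divisible by 4
Not divisible by 4 → not a leap year

No


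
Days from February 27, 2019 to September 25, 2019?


From February 27, 2019 to September 25, 2019
Rest of February 2019: 28 - 27 = 1
Full months: March 31, April 30, May 31, June 30, July 31, August 31
Days into September 2019: 25
Total = 1 + 31 + 30 + 31 + 30 + 31 + 31 + 25 = 210 days

210 days


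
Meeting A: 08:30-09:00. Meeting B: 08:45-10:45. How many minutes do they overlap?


15 minutes

Meeting A: 510-540 (in minutes from midnight)
Meeting B: 525-645
Overlap start = max(510, 525) = 525
Overlap end = min(540, 645) = 540
Overlap = max(0, 540 - 525) = 15 min
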